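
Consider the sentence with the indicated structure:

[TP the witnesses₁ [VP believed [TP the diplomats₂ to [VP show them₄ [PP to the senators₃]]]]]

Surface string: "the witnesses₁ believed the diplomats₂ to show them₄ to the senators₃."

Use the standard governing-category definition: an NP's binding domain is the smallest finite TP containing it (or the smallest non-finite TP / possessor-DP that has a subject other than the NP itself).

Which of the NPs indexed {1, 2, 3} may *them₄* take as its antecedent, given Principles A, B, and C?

*them* is a pronoun, so Principle B applies: it must be free in its binding domain.
Binding domain of *them₄*: the embedded TP, whose subject is the diplomats₂.
*the witnesses₁* c-commands the pronoun but from outside its binding domain, and is not c-commanded by it → coindexation permitted.
*the diplomats₂* c-commands the pronoun within its binding domain → coindexation would violate Principle B.
*the senators₃*: the pronoun c-commands this R-expression → coindexation would violate Principle C on *the senators₃*.

{1}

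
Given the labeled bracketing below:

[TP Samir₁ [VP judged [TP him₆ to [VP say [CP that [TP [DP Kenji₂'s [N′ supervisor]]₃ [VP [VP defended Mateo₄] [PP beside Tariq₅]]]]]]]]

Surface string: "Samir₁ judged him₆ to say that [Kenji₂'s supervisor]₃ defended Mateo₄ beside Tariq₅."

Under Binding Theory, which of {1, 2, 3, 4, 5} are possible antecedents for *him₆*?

none

*him* is a pronoun, so Principle B applies: it must be free in its binding domain.
Binding domain of *him₆*: the matrix TP, whose subject is Samir₁.
*Samir₁* c-commands the pronoun within its binding domain → coindexation would violate Principle B.
*Kenji₂*: the pronoun c-commands this R-expression → coindexation would violate Principle C on *Kenji₂*.
*[Kenji₂'s supervisor]₃*: the pronoun c-commands this R-expression → coindexation would violate Principle C on *[Kenji₂'s supervisor]₃*.
*Mateo₄*: the pronoun c-commands this R-expression → coindexation would violate Principle C on *Mateo₄*.
*Tariq₅*: the pronoun c-commands this R-expression → coindexation would violate Principle C on *Tariq₅*.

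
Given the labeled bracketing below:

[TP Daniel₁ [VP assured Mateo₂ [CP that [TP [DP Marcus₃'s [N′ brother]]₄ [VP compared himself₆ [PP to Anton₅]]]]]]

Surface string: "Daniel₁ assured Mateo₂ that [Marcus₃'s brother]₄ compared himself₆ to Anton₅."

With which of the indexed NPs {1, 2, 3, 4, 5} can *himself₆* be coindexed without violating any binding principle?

{4}

*himself* is an anaphor, so Principle A applies: it must be bound in its binding domain.
Binding domain of *himself₆*: the embedded TP, whose subject is [Marcus₃'s brother]₄.
*Daniel₁* c-commands the anaphor but is outside its binding domain → cannot satisfy Principle A.
*Mateo₂* c-commands the anaphor but is outside its binding domain → cannot satisfy Principle A.
*Marcus₃* does not c-command the anaphor → cannot bind it.
*[Marcus₃'s brother]₄* c-commands the anaphor within its binding domain → licit binder.
*Anton₅* does not c-command the anaphor → cannot bind it.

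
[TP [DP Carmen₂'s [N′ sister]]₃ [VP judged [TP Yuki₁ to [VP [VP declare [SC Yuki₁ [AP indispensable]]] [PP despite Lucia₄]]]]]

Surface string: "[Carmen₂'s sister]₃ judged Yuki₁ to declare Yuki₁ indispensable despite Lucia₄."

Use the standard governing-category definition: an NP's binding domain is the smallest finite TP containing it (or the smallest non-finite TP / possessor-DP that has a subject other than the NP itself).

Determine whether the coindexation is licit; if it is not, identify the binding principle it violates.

Principle C

The two coindexed NPs are *Yuki₁* (the higher occurrence) and *Yuki₁* (the lower occurrence).
*Yuki₁* (the lower occurrence) is an R-expression. Principle C requires it to be free everywhere.
*Yuki₁* (the higher occurrence) c-commands it and carries the same index.
The R-expression is bound → Principle C violation.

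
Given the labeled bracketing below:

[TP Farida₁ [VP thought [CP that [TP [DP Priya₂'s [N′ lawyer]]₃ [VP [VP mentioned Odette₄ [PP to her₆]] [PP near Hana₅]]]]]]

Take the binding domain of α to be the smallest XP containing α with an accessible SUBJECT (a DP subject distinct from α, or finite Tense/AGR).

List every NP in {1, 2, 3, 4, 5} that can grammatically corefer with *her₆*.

*her* is a pronoun, so Principle B applies: it must be free in its binding domain.
Binding domain of *her₆*: the embedded TP, whose subject is [Priya₂'s lawyer]₃.
*Farida₁* c-commands the pronoun but from outside its binding domain, and is not c-commanded by it → coindexation permitted.
*Priya₂* and the pronoun do not c-command one another → neither Principle B nor Principle C is at stake; coindexation permitted.
*[Priya₂'s lawyer]₃* c-commands the pronoun within its binding domain → coindexation would violate Principle B.
*Odette₄* c-commands the pronoun within its binding domain → coindexation would violate Principle B.
*Hana₅* and the pronoun do not c-command one another → neither Principle B nor Principle C is at stake; coindexation permitted.

{1, 2, 5}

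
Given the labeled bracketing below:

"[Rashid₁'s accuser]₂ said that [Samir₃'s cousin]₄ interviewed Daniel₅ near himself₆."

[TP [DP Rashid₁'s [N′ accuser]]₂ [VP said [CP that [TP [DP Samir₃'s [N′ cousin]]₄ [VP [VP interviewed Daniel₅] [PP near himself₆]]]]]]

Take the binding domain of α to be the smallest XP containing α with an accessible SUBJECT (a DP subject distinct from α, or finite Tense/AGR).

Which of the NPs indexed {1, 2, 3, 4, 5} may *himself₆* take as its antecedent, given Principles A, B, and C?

{4}

*himself* is an anaphor, so Principle A applies: it must be bound in its binding domain.
Binding domain of *himself₆*: the embedded TP, whose subject is [Samir₃'s cousin]₄.
*Rashid₁* does not c-command the anaphor → cannot bind it.
*[Rashid₁'s accuser]₂* c-commands the anaphor but is outside its binding domain → cannot satisfy Principle A.
*Samir₃* does not c-command the anaphor → cannot bind it.
*[Samir₃'s cousin]₄* c-commands the anaphor within its binding domain → licit binder.
*Daniel₅* does not c-command the anaphor → cannot bind it.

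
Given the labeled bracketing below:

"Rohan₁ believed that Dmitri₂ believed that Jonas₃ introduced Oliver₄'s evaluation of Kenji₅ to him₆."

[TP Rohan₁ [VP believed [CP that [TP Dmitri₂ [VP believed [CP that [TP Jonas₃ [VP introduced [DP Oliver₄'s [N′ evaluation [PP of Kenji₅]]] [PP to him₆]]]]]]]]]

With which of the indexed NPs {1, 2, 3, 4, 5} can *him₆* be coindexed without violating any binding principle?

{1, 2, 4, 5}

*him* is a pronoun, so Principle B applies: it must be free in its binding domain.
Binding domain of *him₆*: the embedded TP, whose subject is Jonas₃.
*Rohan₁* c-commands the pronoun but from outside its binding domain, and is not c-commanded by it → coindexation permitted.
*Dmitri₂* c-commands the pronoun but from outside its binding domain, and is not c-commanded by it → coindexation permitted.
*Jonas₃* c-commands the pronoun within its binding domain → coindexation would violate Principle B.
*Oliver₄* and the pronoun do not c-command one another → neither Principle B nor Principle C is at stake; coindexation permitted.
*Kenji₅* and the pronoun do not c-command one another → neither Principle B nor Principle C is at stake; coindexation permitted.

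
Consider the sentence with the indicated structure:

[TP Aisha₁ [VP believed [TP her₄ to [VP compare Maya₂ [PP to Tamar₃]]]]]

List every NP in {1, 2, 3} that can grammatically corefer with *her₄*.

none

*her* is a pronoun, so Principle B applies: it must be free in its binding domain.
Binding domain of *her₄*: the matrix TP, whose subject is Aisha₁.
*Aisha₁* c-commands the pronoun within its binding domain → coindexation would violate Principle B.
*Maya₂*: the pronoun c-commands this R-expression → coindexation would violate Principle C on *Maya₂*.
*Tamar₃*: the pronoun c-commands this R-expression → coindexation would violate Principle C on *Tamar₃*.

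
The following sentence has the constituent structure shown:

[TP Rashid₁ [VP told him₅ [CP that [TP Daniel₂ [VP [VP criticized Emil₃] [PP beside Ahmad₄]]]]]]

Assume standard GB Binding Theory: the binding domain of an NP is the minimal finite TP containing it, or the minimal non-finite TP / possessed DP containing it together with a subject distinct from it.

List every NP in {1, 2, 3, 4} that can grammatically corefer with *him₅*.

*him* is a pronoun, so Principle B applies: it must be free in its binding domain.
Binding domain of *him₅*: the matrix TP, whose subject is Rashid₁.
*Rashid₁* c-commands the pronoun within its binding domain → coindexation would violate Principle B.
*Daniel₂*: the pronoun c-commands this R-expression → coindexation would violate Principle C on *Daniel₂*.
*Emil₃*: the pronoun c-commands this R-expression → coindexation would violate Principle C on *Emil₃*.
*Ahmad₄*: the pronoun c-commands this R-expression → coindexation would violate Principle C on *Ahmad₄*.

none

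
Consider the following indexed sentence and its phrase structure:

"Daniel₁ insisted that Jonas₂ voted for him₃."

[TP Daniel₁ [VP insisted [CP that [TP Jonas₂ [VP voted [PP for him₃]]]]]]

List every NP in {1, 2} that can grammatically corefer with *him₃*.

{1}

*him* is a pronoun, so Principle B applies: it must be free in its binding domain.
Binding domain of *him₃*: the embedded TP, whose subject is Jonas₂.
*Daniel₁* c-commands the pronoun but from outside its binding domain, and is not c-commanded by it → coindexation permitted.
*Jonas₂* c-commands the pronoun within its binding domain → coindexation would violate Principle B.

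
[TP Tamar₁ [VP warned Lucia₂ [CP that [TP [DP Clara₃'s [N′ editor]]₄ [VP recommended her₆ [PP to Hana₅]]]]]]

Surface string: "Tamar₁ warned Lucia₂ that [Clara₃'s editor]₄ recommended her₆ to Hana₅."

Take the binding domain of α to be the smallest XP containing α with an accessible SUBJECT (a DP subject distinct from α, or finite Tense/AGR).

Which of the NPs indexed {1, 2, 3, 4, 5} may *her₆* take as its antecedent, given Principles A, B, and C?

{1, 2, 3}

*her* is a pronoun, so Principle B applies: it must be free in its binding domain.
Binding domain of *her₆*: the embedded TP, whose subject is [Clara₃'s editor]₄.
*Tamar₁* c-commands the pronoun but from outside its binding domain, and is not c-commanded by it → coindexation permitted.
*Lucia₂* c-commands the pronoun but from outside its binding domain, and is not c-commanded by it → coindexation permitted.
*Clara₃* and the pronoun do not c-command one another → neither Principle B nor Principle C is at stake; coindexation permitted.
*[Clara₃'s editor]₄* c-commands the pronoun within its binding domain → coindexation would violate Principle B.
*Hana₅*: the pronoun c-commands this R-expression → coindexation would violate Principle C on *Hana₅*.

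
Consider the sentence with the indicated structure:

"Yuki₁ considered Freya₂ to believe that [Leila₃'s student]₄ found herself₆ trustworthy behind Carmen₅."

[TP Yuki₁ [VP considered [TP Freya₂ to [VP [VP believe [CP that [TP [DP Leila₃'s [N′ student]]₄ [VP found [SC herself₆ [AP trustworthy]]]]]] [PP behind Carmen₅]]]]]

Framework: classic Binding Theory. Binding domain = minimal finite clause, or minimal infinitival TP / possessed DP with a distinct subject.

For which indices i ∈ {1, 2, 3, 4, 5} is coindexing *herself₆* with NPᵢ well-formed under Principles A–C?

*herself* is an anaphor, so Principle A applies: it must be bound in its binding domain.
Binding domain of *herself₆*: the embedded TP, whose subject is [Leila₃'s student]₄.
*Yuki₁* c-commands the anaphor but is outside its binding domain → cannot satisfy Principle A.
*Freya₂* c-commands the anaphor but is outside its binding domain → cannot satisfy Principle A.
*Leila₃* does not c-command the anaphor → cannot bind it.
*[Leila₃'s student]₄* c-commands the anaphor within its binding domain → licit binder.
*Carmen₅* does not c-command the anaphor → cannot bind it.

{4}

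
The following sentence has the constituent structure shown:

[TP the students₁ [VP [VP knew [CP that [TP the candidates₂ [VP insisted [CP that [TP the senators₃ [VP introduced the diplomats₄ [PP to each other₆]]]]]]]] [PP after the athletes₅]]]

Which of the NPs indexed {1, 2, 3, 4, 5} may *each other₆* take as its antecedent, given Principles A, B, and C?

{3, 4}

*each other* is an anaphor, so Principle A applies: it must be bound in its binding domain.
Binding domain of *each other₆*: the embedded TP, whose subject is the senators₃.
*the students₁* c-commands the anaphor but is outside its binding domain → cannot satisfy Principle A.
*the candidates₂* c-commands the anaphor but is outside its binding domain → cannot satisfy Principle A.
*the senators₃* c-commands the anaphor within its binding domain → licit binder.
*the diplomats₄* c-commands the anaphor within its binding domain → licit binder.
*the athletes₅* does not c-command the anaphor → cannot bind it.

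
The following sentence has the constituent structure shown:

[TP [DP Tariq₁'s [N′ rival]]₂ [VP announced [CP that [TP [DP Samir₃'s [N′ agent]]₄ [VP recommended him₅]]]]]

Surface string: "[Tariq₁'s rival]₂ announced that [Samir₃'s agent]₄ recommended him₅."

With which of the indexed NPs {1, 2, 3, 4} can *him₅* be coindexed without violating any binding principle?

{1, 2, 3}

*him* is a pronoun, so Principle B applies: it must be free in its binding domain.
Binding domain of *him₅*: the embedded TP, whose subject is [Samir₃'s agent]₄.
*Tariq₁* and the pronoun do not c-command one another → neither Principle B nor Principle C is at stake; coindexation permitted.
*[Tariq₁'s rival]₂* c-commands the pronoun but from outside its binding domain, and is not c-commanded by it → coindexation permitted.
*Samir₃* and the pronoun do not c-command one another → neither Principle B nor Principle C is at stake; coindexation permitted.
*[Samir₃'s agent]₄* c-commands the pronoun within its binding domain → coindexation would violate Principle B.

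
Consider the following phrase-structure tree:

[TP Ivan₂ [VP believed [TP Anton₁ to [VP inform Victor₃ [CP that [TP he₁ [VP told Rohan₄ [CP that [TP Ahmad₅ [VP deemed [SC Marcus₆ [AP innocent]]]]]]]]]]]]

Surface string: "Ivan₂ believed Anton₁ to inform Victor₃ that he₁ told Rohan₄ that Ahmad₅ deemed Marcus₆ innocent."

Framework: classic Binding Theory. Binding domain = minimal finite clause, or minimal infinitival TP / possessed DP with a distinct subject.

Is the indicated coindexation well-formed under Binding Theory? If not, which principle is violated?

grammatical

The two coindexed NPs are *Anton₁* and *he₁*.
*he₁* is a pronoun; nothing c-commands it within its binding domain (the embedded TP.), so Principle B holds trivially.
*Anton₁* is an R-expression; *he₁* does not c-command it, and no other NP shares its index, so Principle C is satisfied.
All principles are respected.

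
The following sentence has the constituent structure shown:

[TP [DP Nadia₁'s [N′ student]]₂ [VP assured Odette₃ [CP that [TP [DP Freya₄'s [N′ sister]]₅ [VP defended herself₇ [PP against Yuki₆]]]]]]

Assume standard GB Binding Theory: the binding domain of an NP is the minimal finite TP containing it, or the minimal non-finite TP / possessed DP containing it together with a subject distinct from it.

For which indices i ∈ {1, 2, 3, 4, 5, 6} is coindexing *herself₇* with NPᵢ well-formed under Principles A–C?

*herself* is an anaphor, so Principle A applies: it must be bound in its binding domain.
Binding domain of *herself₇*: the embedded TP, whose subject is [Freya₄'s sister]₅.
*Nadia₁* does not c-command the anaphor → cannot bind it.
*[Nadia₁'s student]₂* c-commands the anaphor but is outside its binding domain → cannot satisfy Principle A.
*Odette₃* c-commands the anaphor but is outside its binding domain → cannot satisfy Principle A.
*Freya₄* does not c-command the anaphor → cannot bind it.
*[Freya₄'s sister]₅* c-commands the anaphor within its binding domain → licit binder.
*Yuki₆* does not c-command the anaphor → cannot bind it.

{5}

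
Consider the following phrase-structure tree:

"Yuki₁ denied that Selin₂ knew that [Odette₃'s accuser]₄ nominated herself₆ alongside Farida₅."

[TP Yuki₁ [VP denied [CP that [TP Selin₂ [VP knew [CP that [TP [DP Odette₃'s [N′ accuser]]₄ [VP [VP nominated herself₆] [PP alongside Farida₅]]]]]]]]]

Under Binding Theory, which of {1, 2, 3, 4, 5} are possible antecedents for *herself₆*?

*herself* is an anaphor, so Principle A applies: it must be bound in its binding domain.
Binding domain of *herself₆*: the embedded TP, whose subject is [Odette₃'s accuser]₄.
*Yuki₁* c-commands the anaphor but is outside its binding domain → cannot satisfy Principle A.
*Selin₂* c-commands the anaphor but is outside its binding domain → cannot satisfy Principle A.
*Odette₃* does not c-command the anaphor → cannot bind it.
*[Odette₃'s accuser]₄* c-commands the anaphor within its binding domain → licit binder.
*Farida₅* does not c-command the anaphor → cannot bind it.

{4}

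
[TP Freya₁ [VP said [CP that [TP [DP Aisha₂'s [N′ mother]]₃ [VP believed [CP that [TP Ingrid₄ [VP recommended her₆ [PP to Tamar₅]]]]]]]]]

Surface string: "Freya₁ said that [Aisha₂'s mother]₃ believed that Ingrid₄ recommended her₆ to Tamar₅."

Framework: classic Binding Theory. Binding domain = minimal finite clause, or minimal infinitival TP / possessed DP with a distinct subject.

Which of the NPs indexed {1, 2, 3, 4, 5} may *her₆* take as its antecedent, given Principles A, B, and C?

{1, 2, 3}

*her* is a pronoun, so Principle B applies: it must be free in its binding domain.
Binding domain of *her₆*: the embedded TP, whose subject is Ingrid₄.
*Freya₁* c-commands the pronoun but from outside its binding domain, and is not c-commanded by it → coindexation permitted.
*Aisha₂* and the pronoun do not c-command one another → neither Principle B nor Principle C is at stake; coindexation permitted.
*[Aisha₂'s mother]₃* c-commands the pronoun but from outside its binding domain, and is not c-commanded by it → coindexation permitted.
*Ingrid₄* c-commands the pronoun within its binding domain → coindexation would violate Principle B.
*Tamar₅*: the pronoun c-commands this R-expression → coindexation would violate Principle C on *Tamar₅*.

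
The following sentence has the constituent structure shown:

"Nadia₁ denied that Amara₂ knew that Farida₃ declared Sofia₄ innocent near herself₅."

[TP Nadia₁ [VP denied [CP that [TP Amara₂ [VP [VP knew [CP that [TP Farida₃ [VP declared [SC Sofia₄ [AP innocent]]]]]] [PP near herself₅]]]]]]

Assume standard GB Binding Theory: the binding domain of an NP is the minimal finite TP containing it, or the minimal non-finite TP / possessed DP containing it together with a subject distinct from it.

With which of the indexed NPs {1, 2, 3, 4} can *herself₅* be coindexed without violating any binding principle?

{2}

*herself* is an anaphor, so Principle A applies: it must be bound in its binding domain.
Binding domain of *herself₅*: the embedded TP, whose subject is Amara₂.
*Nadia₁* c-commands the anaphor but is outside its binding domain → cannot satisfy Principle A.
*Amara₂* c-commands the anaphor within its binding domain → licit binder.
*Farida₃* does not c-command the anaphor → cannot bind it.
*Sofia₄* does not c-command the anaphor → cannot bind it.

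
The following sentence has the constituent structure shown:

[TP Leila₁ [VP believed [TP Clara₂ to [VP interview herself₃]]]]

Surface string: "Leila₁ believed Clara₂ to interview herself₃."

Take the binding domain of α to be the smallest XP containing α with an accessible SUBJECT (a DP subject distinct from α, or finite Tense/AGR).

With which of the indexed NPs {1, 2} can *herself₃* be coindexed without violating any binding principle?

*herself* is an anaphor, so Principle A applies: it must be bound in its binding domain.
Binding domain of *herself₃*: the embedded TP, whose subject is Clara₂.
*Leila₁* c-commands the anaphor but is outside its binding domain → cannot satisfy Principle A.
*Clara₂* c-commands the anaphor within its binding domain → licit binder.

{2}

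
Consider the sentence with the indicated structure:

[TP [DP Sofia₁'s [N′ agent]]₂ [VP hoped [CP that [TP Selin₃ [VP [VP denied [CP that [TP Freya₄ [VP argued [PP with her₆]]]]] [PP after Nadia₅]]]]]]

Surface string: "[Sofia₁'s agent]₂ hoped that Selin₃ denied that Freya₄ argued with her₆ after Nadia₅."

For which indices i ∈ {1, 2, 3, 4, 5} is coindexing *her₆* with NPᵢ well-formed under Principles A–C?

*her* is a pronoun, so Principle B applies: it must be free in its binding domain.
Binding domain of *her₆*: the embedded TP, whose subject is Freya₄.
*Sofia₁* and the pronoun do not c-command one another → neither Principle B nor Principle C is at stake; coindexation permitted.
*[Sofia₁'s agent]₂* c-commands the pronoun but from outside its binding domain, and is not c-commanded by it → coindexation permitted.
*Selin₃* c-commands the pronoun but from outside its binding domain, and is not c-commanded by it → coindexation permitted.
*Freya₄* c-commands the pronoun within its binding domain → coindexation would violate Principle B.
*Nadia₅* and the pronoun do not c-command one another → neither Principle B nor Principle C is at stake; coindexation permitted.

{1, 2, 3, 5}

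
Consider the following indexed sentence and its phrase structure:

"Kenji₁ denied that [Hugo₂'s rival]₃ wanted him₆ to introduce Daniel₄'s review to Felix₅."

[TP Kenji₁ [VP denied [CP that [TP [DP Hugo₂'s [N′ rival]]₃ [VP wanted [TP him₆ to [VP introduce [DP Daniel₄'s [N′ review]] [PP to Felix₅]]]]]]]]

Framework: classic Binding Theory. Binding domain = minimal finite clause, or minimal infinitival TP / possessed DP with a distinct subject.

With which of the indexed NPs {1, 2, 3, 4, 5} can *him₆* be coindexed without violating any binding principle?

{1, 2}

*him* is a pronoun, so Principle B applies: it must be free in its binding domain.
Binding domain of *him₆*: the embedded TP, whose subject is [Hugo₂'s rival]₃.
*Kenji₁* c-commands the pronoun but from outside its binding domain, and is not c-commanded by it → coindexation permitted.
*Hugo₂* and the pronoun do not c-command one another → neither Principle B nor Principle C is at stake; coindexation permitted.
*[Hugo₂'s rival]₃* c-commands the pronoun within its binding domain → coindexation would violate Principle B.
*Daniel₄*: the pronoun c-commands this R-expression → coindexation would violate Principle C on *Daniel₄*.
*Felix₅*: the pronoun c-commands this R-expression → coindexation would violate Principle C on *Felix₅*.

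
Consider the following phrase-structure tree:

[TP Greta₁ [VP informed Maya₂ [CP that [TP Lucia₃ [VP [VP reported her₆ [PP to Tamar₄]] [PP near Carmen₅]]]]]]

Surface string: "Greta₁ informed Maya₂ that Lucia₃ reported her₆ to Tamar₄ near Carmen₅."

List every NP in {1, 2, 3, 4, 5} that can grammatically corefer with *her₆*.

{1, 2, 5}

*her* is a pronoun, so Principle B applies: it must be free in its binding domain.
Binding domain of *her₆*: the embedded TP, whose subject is Lucia₃.
*Greta₁* c-commands the pronoun but from outside its binding domain, and is not c-commanded by it → coindexation permitted.
*Maya₂* c-commands the pronoun but from outside its binding domain, and is not c-commanded by it → coindexation permitted.
*Lucia₃* c-commands the pronoun within its binding domain → coindexation would violate Principle B.
*Tamar₄*: the pronoun c-commands this R-expression → coindexation would violate Principle C on *Tamar₄*.
*Carmen₅* and the pronoun do not c-command one another → neither Principle B nor Principle C is at stake; coindexation permitted.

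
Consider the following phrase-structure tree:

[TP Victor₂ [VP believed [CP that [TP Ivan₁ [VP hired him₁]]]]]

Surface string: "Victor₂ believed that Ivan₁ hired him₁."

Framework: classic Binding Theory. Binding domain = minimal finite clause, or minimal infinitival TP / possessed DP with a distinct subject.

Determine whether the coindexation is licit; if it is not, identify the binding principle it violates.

The two coindexed NPs are *Ivan₁* and *him₁*.
*him₁* is a pronoun. Its binding domain is the embedded TP, whose subject is Ivan₁.
*Ivan₁* c-commands it within that domain and carries the same index.
The pronoun is locally bound → Principle B violation.

Principle B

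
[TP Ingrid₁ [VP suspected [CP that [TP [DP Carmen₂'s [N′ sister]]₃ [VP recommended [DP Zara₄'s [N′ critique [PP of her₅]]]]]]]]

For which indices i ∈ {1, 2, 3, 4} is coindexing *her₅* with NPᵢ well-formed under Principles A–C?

*her* is a pronoun, so Principle B applies: it must be free in its binding domain.
Binding domain of *her₅*: the possessed DP, whose subject is Zara₄.
*Ingrid₁* c-commands the pronoun but from outside its binding domain, and is not c-commanded by it → coindexation permitted.
*Carmen₂* and the pronoun do not c-command one another → neither Principle B nor Principle C is at stake; coindexation permitted.
*[Carmen₂'s sister]₃* c-commands the pronoun but from outside its binding domain, and is not c-commanded by it → coindexation permitted.
*Zara₄* c-commands the pronoun within its binding domain → coindexation would violate Principle B.

{1, 2, 3}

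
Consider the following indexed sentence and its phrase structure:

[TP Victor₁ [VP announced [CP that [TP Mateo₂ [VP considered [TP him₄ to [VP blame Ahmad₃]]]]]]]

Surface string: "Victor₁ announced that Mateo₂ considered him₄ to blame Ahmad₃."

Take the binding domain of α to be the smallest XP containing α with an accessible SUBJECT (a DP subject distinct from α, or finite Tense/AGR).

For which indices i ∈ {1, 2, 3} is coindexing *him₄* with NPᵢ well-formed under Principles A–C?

{1}

*him* is a pronoun, so Principle B applies: it must be free in its binding domain.
Binding domain of *him₄*: the embedded TP, whose subject is Mateo₂.
*Victor₁* c-commands the pronoun but from outside its binding domain, and is not c-commanded by it → coindexation permitted.
*Mateo₂* c-commands the pronoun within its binding domain → coindexation would violate Principle B.
*Ahmad₃*: the pronoun c-commands this R-expression → coindexation would violate Principle C on *Ahmad₃*.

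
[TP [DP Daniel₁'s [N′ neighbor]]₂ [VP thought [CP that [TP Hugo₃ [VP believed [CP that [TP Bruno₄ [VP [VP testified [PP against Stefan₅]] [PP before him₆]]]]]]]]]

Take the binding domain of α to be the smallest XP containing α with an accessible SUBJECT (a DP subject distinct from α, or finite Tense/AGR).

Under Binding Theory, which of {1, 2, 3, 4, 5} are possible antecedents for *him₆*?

{1, 2, 3, 5}

*him* is a pronoun, so Principle B applies: it must be free in its binding domain.
Binding domain of *him₆*: the embedded TP, whose subject is Bruno₄.
*Daniel₁* and the pronoun do not c-command one another → neither Principle B nor Principle C is at stake; coindexation permitted.
*[Daniel₁'s neighbor]₂* c-commands the pronoun but from outside its binding domain, and is not c-commanded by it → coindexation permitted.
*Hugo₃* c-commands the pronoun but from outside its binding domain, and is not c-commanded by it → coindexation permitted.
*Bruno₄* c-commands the pronoun within its binding domain → coindexation would violate Principle B.
*Stefan₅* and the pronoun do not c-command one another → neither Principle B nor Principle C is at stake; coindexation permitted.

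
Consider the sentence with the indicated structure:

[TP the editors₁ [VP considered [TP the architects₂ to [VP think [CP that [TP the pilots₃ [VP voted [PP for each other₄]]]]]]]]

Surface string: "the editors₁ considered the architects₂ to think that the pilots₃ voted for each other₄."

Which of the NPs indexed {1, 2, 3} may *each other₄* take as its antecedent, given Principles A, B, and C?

{3}

*each other* is an anaphor, so Principle A applies: it must be bound in its binding domain.
Binding domain of *each other₄*: the embedded TP, whose subject is the pilots₃.
*the editors₁* c-commands the anaphor but is outside its binding domain → cannot satisfy Principle A.
*the architects₂* c-commands the anaphor but is outside its binding domain → cannot satisfy Principle A.
*the pilots₃* c-commands the anaphor within its binding domain → licit binder.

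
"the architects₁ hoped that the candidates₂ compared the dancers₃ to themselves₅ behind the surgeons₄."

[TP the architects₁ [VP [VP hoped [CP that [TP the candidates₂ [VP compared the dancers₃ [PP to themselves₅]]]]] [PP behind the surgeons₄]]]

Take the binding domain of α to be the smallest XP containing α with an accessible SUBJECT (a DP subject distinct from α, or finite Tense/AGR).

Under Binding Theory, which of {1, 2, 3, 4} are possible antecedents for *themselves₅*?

*themselves* is an anaphor, so Principle A applies: it must be bound in its binding domain.
Binding domain of *themselves₅*: the embedded TP, whose subject is the candidates₂.
*the architects₁* c-commands the anaphor but is outside its binding domain → cannot satisfy Principle A.
*the candidates₂* c-commands the anaphor within its binding domain → licit binder.
*the dancers₃* c-commands the anaphor within its binding domain → licit binder.
*the surgeons₄* does not c-command the anaphor → cannot bind it.

{2, 3}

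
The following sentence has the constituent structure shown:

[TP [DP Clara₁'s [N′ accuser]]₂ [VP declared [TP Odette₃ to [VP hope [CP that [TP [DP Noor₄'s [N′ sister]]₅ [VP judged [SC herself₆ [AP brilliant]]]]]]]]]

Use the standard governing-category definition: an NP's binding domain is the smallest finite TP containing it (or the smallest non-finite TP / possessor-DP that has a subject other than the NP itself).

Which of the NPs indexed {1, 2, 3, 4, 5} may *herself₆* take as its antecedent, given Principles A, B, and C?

*herself* is an anaphor, so Principle A applies: it must be bound in its binding domain.
Binding domain of *herself₆*: the embedded TP, whose subject is [Noor₄'s sister]₅.
*Clara₁* does not c-command the anaphor → cannot bind it.
*[Clara₁'s accuser]₂* c-commands the anaphor but is outside its binding domain → cannot satisfy Principle A.
*Odette₃* c-commands the anaphor but is outside its binding domain → cannot satisfy Principle A.
*Noor₄* does not c-command the anaphor → cannot bind it.
*[Noor₄'s sister]₅* c-commands the anaphor within its binding domain → licit binder.

{5}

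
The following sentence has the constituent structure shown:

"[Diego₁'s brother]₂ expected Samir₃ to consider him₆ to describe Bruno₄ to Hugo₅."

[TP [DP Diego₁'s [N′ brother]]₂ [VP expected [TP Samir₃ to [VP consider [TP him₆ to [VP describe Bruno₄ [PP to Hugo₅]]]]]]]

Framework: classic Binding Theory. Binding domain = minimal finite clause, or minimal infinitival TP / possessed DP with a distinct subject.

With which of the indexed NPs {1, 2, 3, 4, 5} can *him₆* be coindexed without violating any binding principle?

{1, 2}

*him* is a pronoun, so Principle B applies: it must be free in its binding domain.
Binding domain of *him₆*: the embedded TP, whose subject is Samir₃.
*Diego₁* and the pronoun do not c-command one another → neither Principle B nor Principle C is at stake; coindexation permitted.
*[Diego₁'s brother]₂* c-commands the pronoun but from outside its binding domain, and is not c-commanded by it → coindexation permitted.
*Samir₃* c-commands the pronoun within its binding domain → coindexation would violate Principle B.
*Bruno₄*: the pronoun c-commands this R-expression → coindexation would violate Principle C on *Bruno₄*.
*Hugo₅*: the pronoun c-commands this R-expression → coindexation would violate Principle C on *Hugo₅*.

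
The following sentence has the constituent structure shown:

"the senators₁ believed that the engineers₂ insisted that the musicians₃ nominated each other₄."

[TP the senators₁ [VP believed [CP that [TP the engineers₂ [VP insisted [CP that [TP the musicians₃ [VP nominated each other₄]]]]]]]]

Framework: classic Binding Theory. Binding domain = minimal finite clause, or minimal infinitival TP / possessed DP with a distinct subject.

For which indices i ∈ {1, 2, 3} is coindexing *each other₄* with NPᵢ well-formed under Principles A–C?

*each other* is an anaphor, so Principle A applies: it must be bound in its binding domain.
Binding domain of *each other₄*: the embedded TP, whose subject is the musicians₃.
*the senators₁* c-commands the anaphor but is outside its binding domain → cannot satisfy Principle A.
*the engineers₂* c-commands the anaphor but is outside its binding domain → cannot satisfy Principle A.
*the musicians₃* c-commands the anaphor within its binding domain → licit binder.

{3}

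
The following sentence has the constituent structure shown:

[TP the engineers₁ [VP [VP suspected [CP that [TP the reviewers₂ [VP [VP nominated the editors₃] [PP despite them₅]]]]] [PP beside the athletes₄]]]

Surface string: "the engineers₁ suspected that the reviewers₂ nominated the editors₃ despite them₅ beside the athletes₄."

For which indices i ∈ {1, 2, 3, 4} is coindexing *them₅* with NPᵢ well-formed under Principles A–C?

{1, 3, 4}

*them* is a pronoun, so Principle B applies: it must be free in its binding domain.
Binding domain of *them₅*: the embedded TP, whose subject is the reviewers₂.
*the engineers₁* c-commands the pronoun but from outside its binding domain, and is not c-commanded by it → coindexation permitted.
*the reviewers₂* c-commands the pronoun within its binding domain → coindexation would violate Principle B.
*the editors₃* and the pronoun do not c-command one another → neither Principle B nor Principle C is at stake; coindexation permitted.
*the athletes₄* and the pronoun do not c-command one another → neither Principle B nor Principle C is at stake; coindexation permitted.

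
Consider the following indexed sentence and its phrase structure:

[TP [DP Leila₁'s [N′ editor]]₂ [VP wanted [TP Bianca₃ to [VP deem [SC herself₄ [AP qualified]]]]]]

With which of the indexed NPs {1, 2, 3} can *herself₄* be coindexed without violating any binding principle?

{3}

*herself* is an anaphor, so Principle A applies: it must be bound in its binding domain.
Binding domain of *herself₄*: the embedded TP, whose subject is Bianca₃.
*Leila₁* does not c-command the anaphor → cannot bind it.
*[Leila₁'s editor]₂* c-commands the anaphor but is outside its binding domain → cannot satisfy Principle A.
*Bianca₃* c-commands the anaphor within its binding domain → licit binder.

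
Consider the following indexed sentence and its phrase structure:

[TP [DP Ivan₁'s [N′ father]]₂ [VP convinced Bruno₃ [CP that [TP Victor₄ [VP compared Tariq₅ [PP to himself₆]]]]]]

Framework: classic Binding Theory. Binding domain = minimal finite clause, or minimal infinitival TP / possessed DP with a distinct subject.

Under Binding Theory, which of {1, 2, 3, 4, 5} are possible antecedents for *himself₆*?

*himself* is an anaphor, so Principle A applies: it must be bound in its binding domain.
Binding domain of *himself₆*: the embedded TP, whose subject is Victor₄.
*Ivan₁* does not c-command the anaphor → cannot bind it.
*[Ivan₁'s father]₂* c-commands the anaphor but is outside its binding domain → cannot satisfy Principle A.
*Bruno₃* c-commands the anaphor but is outside its binding domain → cannot satisfy Principle A.
*Victor₄* c-commands the anaphor within its binding domain → licit binder.
*Tariq₅* c-commands the anaphor within its binding domain → licit binder.

{4, 5}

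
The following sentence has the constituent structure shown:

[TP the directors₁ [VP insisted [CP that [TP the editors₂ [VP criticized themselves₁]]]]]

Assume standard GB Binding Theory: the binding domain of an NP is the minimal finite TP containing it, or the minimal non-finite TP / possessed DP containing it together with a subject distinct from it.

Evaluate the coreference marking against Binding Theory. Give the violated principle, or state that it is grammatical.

Principle A

The two coindexed NPs are *the directors₁* and *themselves₁*.
*themselves₁* is an anaphor. Principle A requires it to be bound within its binding domain — the embedded TP, whose subject is the editors₂.
Within that domain it is c-commanded by *the editors₂*, which does not share its index.
*the directors₁* does c-command the anaphor, but from outside its binding domain.
The anaphor is unbound in its domain → Principle A violation.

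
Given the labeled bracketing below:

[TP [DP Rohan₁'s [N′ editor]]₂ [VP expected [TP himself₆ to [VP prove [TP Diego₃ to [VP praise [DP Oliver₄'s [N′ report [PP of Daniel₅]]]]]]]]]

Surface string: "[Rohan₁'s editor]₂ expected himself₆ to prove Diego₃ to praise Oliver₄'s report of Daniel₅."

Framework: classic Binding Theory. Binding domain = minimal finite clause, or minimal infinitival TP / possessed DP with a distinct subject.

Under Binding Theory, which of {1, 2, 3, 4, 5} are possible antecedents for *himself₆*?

*himself* is an anaphor, so Principle A applies: it must be bound in its binding domain.
Binding domain of *himself₆*: the matrix TP, whose subject is [Rohan₁'s editor]₂.
*Rohan₁* does not c-command the anaphor → cannot bind it.
*[Rohan₁'s editor]₂* c-commands the anaphor within its binding domain → licit binder.
*Diego₃* does not c-command the anaphor → cannot bind it.
*Oliver₄* does not c-command the anaphor → cannot bind it.
*Daniel₅* does not c-command the anaphor → cannot bind it.

{2}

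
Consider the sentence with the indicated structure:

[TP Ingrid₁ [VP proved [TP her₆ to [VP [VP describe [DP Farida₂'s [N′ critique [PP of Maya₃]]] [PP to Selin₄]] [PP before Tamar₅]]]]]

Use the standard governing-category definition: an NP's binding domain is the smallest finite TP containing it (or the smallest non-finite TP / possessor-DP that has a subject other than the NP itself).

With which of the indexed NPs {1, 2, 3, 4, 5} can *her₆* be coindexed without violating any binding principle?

*her* is a pronoun, so Principle B applies: it must be free in its binding domain.
Binding domain of *her₆*: the matrix TP, whose subject is Ingrid₁.
*Ingrid₁* c-commands the pronoun within its binding domain → coindexation would violate Principle B.
*Farida₂*: the pronoun c-commands this R-expression → coindexation would violate Principle C on *Farida₂*.
*Maya₃*: the pronoun c-commands this R-expression → coindexation would violate Principle C on *Maya₃*.
*Selin₄*: the pronoun c-commands this R-expression → coindexation would violate Principle C on *Selin₄*.
*Tamar₅*: the pronoun c-commands this R-expression → coindexation would violate Principle C on *Tamar₅*.

none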